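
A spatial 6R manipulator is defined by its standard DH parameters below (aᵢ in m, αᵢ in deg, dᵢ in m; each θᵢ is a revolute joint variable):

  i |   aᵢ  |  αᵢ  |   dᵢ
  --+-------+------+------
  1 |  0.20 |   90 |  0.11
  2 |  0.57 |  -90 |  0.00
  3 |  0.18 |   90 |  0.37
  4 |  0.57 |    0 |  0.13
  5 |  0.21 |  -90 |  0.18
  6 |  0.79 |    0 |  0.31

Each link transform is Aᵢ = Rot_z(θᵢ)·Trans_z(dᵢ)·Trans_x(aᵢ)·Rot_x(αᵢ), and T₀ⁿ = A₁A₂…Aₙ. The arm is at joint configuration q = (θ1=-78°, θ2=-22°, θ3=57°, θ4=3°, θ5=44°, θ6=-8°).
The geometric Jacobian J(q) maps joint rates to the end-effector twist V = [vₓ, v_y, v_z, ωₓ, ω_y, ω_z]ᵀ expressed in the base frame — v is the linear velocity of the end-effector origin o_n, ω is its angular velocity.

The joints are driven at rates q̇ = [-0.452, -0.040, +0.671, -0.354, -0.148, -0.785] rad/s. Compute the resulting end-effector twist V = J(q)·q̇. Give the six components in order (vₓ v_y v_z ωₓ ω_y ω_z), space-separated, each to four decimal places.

o_n = [1.2095, -1.9527, 0.7595]
J₁: ẑ×o_n = [1.9527, 1.2095, -0.0000], ω = ẑ
J2: z=[-0.9781, -0.2079, 0.0000] o=[0.0416, -0.1956, 0.1100] → [-0.1350, 0.6353, 1.9615, -0.9781, -0.2079, 0.0000]
J3: z=[0.0779, -0.3664, 0.9272] o=[0.1515, -0.7126, -0.1035] → [0.8336, 0.9138, 0.2911, 0.0779, -0.3664, 0.9272]
J4: z=[-0.3711, -0.8738, -0.3142] o=[0.3468, -0.9057, 0.2028] → [-0.8154, -0.0645, 1.1423, -0.3711, -0.8738, -0.3142]
J5: z=[-0.3711, -0.8738, -0.3142] o=[0.8276, -1.2121, 0.0735] → [-0.8321, 0.1346, 0.6085, -0.3711, -0.8738, -0.3142]
J6: z=[-0.6236, -0.0162, 0.7816] o=[0.9053, -1.4715, 0.1301] → [0.3659, 0.6302, 0.3050, -0.6236, -0.0162, 0.7816]
V = J·q̇ = [-0.1933, -0.4508, -0.6170, 0.7672, 0.2138, -0.2857]

-0.1933 -0.4508 -0.6170 0.7672 0.2138 -0.2857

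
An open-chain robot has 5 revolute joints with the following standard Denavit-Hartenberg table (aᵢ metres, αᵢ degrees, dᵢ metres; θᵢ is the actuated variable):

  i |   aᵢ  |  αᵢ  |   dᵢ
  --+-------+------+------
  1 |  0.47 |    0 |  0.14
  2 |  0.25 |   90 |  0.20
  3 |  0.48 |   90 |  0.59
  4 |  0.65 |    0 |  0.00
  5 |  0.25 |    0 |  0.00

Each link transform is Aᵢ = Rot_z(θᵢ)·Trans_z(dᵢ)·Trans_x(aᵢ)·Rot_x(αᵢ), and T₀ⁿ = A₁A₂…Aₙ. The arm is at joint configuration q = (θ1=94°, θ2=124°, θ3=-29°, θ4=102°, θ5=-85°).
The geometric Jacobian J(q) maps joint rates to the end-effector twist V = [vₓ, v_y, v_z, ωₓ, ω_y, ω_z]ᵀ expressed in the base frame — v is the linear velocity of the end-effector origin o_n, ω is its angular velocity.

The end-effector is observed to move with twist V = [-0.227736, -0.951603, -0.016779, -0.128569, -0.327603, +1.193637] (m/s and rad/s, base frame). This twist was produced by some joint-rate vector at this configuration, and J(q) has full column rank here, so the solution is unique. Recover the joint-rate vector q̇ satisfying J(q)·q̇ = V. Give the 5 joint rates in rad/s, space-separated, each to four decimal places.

o_n = [-1.4319, 1.0240, 0.0569]
J₁: ẑ×o_n = [-1.0240, -1.4319, 0.0000], ω = ẑ
J2: z=[0.0000, 0.0000, 1.0000] o=[-0.0328, 0.4689, 0.1400] → [-0.5552, -1.3991, 0.0000, 0.0000, 0.0000, 1.0000]
J3: z=[-0.6157, 0.7880, 0.0000] o=[-0.2298, 0.3149, 0.3400] → [-0.2231, -0.1743, 0.5107, -0.6157, 0.7880, 0.0000]
J4: z=[0.3820, 0.2985, -0.8746] o=[-0.9238, 0.5214, 0.1073] → [0.4246, 0.4636, 0.3437, 0.3820, 0.2985, -0.8746]
J5: z=[0.3820, 0.2985, -0.8746] o=[-1.2221, 1.0952, 0.1728] → [-0.0968, 0.2278, 0.0354, 0.3820, 0.2985, -0.8746]
q̇ = J⁺·V = [0.2830, 0.3640, -0.1790, 0.3140, -0.9390]

0.2830 0.3640 -0.1790 0.3140 -0.9390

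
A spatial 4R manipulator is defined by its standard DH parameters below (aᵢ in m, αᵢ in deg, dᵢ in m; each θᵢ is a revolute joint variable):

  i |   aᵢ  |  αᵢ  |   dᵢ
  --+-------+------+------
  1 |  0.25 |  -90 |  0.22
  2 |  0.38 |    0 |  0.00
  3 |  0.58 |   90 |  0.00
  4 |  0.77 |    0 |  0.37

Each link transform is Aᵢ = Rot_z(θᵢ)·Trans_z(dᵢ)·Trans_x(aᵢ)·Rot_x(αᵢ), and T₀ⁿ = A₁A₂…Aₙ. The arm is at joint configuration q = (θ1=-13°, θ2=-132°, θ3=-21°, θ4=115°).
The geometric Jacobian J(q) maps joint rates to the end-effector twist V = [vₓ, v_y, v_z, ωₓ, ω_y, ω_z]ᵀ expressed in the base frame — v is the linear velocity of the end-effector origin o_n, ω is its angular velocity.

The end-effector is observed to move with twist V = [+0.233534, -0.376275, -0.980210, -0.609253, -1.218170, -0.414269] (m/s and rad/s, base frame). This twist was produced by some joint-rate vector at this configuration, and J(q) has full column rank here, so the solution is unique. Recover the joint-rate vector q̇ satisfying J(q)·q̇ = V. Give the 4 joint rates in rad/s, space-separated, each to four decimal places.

o_n = [-0.2319, 0.7697, 0.2883]
J₁: ẑ×o_n = [-0.7697, -0.2319, 0.0000], ω = ẑ
J2: z=[0.2250, 0.9744, 0.0000] o=[0.2436, -0.0562, 0.2200] → [0.0666, -0.0154, 0.6491, 0.2250, 0.9744, 0.0000]
J3: z=[0.2250, 0.9744, 0.0000] o=[-0.0042, 0.0010, 0.5024] → [-0.2086, 0.0482, 0.3948, 0.2250, 0.9744, 0.0000]
J4: z=[-0.4424, 0.1021, -0.8910] o=[-0.5077, 0.1172, 0.7657] → [0.5327, -0.4569, -0.3168, -0.4424, 0.1021, -0.8910]
q̇ = J⁺·V = [0.2130, -0.9220, -0.4020, 0.7040]

0.2130 -0.9220 -0.4020 0.7040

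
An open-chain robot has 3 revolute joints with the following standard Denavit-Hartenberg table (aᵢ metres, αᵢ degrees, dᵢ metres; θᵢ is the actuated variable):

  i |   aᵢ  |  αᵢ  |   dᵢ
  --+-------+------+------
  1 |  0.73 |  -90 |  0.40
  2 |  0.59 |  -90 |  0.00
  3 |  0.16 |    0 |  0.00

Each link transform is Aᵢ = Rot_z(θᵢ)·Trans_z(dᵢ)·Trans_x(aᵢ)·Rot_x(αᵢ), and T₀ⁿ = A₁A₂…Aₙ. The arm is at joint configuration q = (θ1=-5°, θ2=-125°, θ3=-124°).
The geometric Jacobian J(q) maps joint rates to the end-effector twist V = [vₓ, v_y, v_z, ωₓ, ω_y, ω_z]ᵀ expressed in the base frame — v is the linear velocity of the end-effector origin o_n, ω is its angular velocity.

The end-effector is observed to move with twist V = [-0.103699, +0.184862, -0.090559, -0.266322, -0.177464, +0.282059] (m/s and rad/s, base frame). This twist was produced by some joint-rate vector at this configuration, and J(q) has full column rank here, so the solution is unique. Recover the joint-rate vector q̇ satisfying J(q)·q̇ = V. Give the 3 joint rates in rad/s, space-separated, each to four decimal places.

o_n = [0.4528, 0.0935, 0.8100]
J₁: ẑ×o_n = [-0.0935, 0.4528, 0.0000], ω = ẑ
J2: z=[0.0872, 0.9962, 0.0000] o=[0.7272, -0.0636, 0.4000] → [0.4084, -0.0357, 0.2871, 0.0872, 0.9962, 0.0000]
J3: z=[0.8160, -0.0714, 0.5736] o=[0.3901, -0.0341, 0.8833] → [-0.0680, 0.0958, 0.1087, 0.8160, -0.0714, 0.5736]
q̇ = J⁺·V = [0.4570, -0.2000, -0.3050]

0.4570 -0.2000 -0.3050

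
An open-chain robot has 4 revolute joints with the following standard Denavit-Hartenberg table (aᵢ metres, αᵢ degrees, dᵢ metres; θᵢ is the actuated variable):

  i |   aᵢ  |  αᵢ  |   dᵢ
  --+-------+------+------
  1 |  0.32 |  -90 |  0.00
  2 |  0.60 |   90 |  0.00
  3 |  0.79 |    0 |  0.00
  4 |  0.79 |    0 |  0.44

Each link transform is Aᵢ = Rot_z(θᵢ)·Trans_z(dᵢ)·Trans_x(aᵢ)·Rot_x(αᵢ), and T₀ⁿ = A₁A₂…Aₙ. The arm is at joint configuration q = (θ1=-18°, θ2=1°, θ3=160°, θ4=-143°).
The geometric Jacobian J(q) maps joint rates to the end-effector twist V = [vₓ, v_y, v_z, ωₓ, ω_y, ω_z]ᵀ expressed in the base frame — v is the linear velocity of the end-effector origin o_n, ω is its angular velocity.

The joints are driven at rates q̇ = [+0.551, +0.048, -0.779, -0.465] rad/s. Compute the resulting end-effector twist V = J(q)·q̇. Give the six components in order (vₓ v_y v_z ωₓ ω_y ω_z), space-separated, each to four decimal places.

0.2788 0.0743 -0.0385 -0.0058 0.0524 -0.6928

o_n = [1.0495, 0.1859, 0.4292]
J₁: ẑ×o_n = [-0.1859, 1.0495, 0.0000], ω = ẑ
J2: z=[0.3090, 0.9511, 0.0000] o=[0.3043, -0.0989, 0.0000] → [0.4082, -0.1326, -0.6207, 0.3090, 0.9511, 0.0000]
J3: z=[0.0166, -0.0054, 0.9998] o=[0.8749, -0.2843, -0.0105] → [-0.4725, 0.1673, 0.0087, 0.0166, -0.0054, 0.9998]
J4: z=[0.0166, -0.0054, 0.9998] o=[0.2525, 0.2021, 0.0025] → [0.0138, 0.7899, 0.0040, 0.0166, -0.0054, 0.9998]
V = J·q̇ = [0.2788, 0.0743, -0.0385, -0.0058, 0.0524, -0.6928]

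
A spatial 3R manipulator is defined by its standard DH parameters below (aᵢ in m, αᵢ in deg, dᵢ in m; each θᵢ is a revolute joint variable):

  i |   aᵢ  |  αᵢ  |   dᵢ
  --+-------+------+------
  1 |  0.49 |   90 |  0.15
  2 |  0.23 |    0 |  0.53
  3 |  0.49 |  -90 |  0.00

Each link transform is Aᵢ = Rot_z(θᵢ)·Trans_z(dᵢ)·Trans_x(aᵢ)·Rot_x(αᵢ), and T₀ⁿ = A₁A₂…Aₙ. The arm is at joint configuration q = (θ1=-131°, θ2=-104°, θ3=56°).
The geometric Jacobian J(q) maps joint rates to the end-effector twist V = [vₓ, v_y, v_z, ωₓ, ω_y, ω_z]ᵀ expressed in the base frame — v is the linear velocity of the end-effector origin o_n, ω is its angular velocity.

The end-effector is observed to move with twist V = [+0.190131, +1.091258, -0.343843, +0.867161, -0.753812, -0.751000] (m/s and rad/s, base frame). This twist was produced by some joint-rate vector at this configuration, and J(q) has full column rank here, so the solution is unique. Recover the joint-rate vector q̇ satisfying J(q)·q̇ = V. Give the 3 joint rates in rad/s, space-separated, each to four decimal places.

-0.7510 -0.5910 -0.5580

o_n = [-0.9001, -0.2276, -0.4373]
J₁: ẑ×o_n = [0.2276, -0.9001, 0.0000], ω = ẑ
J2: z=[-0.7547, 0.6561, 0.0000] o=[-0.3215, -0.3698, 0.1500] → [-0.3853, -0.4432, 0.2722, -0.7547, 0.6561, 0.0000]
J3: z=[-0.7547, 0.6561, 0.0000] o=[-0.6850, 0.0199, -0.0732] → [-0.2389, -0.2748, 0.3279, -0.7547, 0.6561, 0.0000]
q̇ = J⁺·V = [-0.7510, -0.5910, -0.5580]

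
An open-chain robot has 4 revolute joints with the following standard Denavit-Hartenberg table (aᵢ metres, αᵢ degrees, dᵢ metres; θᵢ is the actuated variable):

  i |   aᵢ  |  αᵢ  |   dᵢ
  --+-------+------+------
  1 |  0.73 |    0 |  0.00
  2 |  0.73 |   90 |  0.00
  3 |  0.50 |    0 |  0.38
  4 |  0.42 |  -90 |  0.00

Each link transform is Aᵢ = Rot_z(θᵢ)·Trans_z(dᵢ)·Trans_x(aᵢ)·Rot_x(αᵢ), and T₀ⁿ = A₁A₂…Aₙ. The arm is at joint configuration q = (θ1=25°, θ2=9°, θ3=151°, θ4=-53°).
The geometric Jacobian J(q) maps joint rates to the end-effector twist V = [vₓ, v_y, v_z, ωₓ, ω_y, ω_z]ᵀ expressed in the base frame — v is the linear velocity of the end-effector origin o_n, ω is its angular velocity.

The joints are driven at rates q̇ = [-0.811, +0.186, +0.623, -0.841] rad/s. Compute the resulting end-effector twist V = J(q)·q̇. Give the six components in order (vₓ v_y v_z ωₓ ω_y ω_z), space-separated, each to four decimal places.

o_n = [1.0683, 0.1245, 0.6583]
J₁: ẑ×o_n = [-0.1245, 1.0683, 0.0000], ω = ẑ
J2: z=[0.0000, 0.0000, 1.0000] o=[0.6616, 0.3085, 0.0000] → [0.1841, 0.4067, -0.0000, 0.0000, 0.0000, 1.0000]
J3: z=[0.5592, -0.8290, 0.0000] o=[1.2668, 0.7167, 0.0000] → [-0.5458, -0.3681, -0.4958, 0.5592, -0.8290, 0.0000]
J4: z=[0.5592, -0.8290, 0.0000] o=[1.1167, 0.1571, 0.2424] → [-0.3448, -0.2326, -0.0585, 0.5592, -0.8290, 0.0000]
V = J·q̇ = [0.0851, -0.8245, -0.2597, -0.1219, 0.1807, -0.6250]

0.0851 -0.8245 -0.2597 -0.1219 0.1807 -0.6250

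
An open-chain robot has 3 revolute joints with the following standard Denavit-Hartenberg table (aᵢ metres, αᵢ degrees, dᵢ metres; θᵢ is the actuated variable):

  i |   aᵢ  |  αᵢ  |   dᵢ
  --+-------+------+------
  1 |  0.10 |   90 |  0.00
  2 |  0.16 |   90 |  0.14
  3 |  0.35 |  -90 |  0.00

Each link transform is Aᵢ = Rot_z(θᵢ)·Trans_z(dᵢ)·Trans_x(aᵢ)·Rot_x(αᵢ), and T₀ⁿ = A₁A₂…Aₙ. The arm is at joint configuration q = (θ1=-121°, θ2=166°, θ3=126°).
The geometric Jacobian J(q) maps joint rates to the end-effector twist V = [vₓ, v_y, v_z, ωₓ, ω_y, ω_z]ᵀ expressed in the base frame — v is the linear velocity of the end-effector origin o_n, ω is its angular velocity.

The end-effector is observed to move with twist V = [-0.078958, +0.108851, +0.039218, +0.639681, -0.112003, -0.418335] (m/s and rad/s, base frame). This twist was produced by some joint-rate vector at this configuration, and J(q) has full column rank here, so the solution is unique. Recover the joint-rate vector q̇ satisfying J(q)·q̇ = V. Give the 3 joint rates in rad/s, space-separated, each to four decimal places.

0.5180 -0.6060 -0.9650

o_n = [-0.4371, 0.0942, -0.0111]
J₁: ẑ×o_n = [-0.0942, -0.4371, 0.0000], ω = ẑ
J2: z=[-0.8572, 0.5150, 0.0000] o=[-0.0515, -0.0857, 0.0000] → [-0.0057, -0.0095, 0.0444, -0.8572, 0.5150, 0.0000]
J3: z=[-0.1246, -0.2074, 0.9703] o=[-0.0915, 0.1195, 0.0387] → [0.0348, -0.3415, -0.0685, -0.1246, -0.2074, 0.9703]
q̇ = J⁺·V = [0.5180, -0.6060, -0.9650]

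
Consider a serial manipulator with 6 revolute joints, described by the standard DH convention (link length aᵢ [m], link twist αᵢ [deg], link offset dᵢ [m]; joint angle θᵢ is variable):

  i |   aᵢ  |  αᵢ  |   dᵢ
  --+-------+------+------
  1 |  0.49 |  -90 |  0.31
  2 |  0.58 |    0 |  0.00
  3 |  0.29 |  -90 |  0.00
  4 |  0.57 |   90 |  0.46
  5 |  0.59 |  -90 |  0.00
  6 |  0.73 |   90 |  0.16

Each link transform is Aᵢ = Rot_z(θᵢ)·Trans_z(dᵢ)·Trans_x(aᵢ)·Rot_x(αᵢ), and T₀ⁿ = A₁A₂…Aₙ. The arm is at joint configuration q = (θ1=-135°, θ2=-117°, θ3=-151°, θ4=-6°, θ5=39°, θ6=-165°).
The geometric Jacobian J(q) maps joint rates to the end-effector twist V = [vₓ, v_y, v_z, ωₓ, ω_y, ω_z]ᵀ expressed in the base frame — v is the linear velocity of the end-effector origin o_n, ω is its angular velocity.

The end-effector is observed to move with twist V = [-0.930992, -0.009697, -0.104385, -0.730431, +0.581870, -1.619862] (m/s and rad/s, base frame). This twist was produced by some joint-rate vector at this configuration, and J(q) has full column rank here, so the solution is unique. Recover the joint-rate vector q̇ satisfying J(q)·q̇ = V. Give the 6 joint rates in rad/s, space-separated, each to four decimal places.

-0.9210 0.5870 -0.8650 0.6400 -0.7190 -0.9900

o_n = [0.3784, 0.0565, 0.1970]
J₁: ẑ×o_n = [-0.0565, 0.3784, 0.0000], ω = ẑ
J2: z=[0.7071, -0.7071, 0.0000] o=[-0.3465, -0.3465, 0.3100] → [0.0799, 0.0799, 0.7975, 0.7071, -0.7071, 0.0000]
J3: z=[0.7071, -0.7071, 0.0000] o=[-0.1603, -0.1603, 0.8268] → [0.4453, 0.4453, 0.5342, 0.7071, -0.7071, 0.0000]
J4: z=[0.7067, 0.7067, 0.0349] o=[-0.1531, -0.1531, 0.5370] → [-0.2475, 0.2588, -0.2275, 0.7067, 0.7067, 0.0349]
J5: z=[0.7007, -0.7058, 0.1045] o=[0.2281, 0.1438, -0.0135] → [-0.1395, -0.1318, 0.0449, 0.7007, -0.7058, 0.1045]
J6: z=[0.4872, 0.5803, 0.6526] o=[0.5356, 0.3835, -0.4563] → [0.5925, -0.4209, -0.0681, 0.4872, 0.5803, 0.6526]
q̇ = J⁺·V = [-0.9210, 0.5870, -0.8650, 0.6400, -0.7190, -0.9900]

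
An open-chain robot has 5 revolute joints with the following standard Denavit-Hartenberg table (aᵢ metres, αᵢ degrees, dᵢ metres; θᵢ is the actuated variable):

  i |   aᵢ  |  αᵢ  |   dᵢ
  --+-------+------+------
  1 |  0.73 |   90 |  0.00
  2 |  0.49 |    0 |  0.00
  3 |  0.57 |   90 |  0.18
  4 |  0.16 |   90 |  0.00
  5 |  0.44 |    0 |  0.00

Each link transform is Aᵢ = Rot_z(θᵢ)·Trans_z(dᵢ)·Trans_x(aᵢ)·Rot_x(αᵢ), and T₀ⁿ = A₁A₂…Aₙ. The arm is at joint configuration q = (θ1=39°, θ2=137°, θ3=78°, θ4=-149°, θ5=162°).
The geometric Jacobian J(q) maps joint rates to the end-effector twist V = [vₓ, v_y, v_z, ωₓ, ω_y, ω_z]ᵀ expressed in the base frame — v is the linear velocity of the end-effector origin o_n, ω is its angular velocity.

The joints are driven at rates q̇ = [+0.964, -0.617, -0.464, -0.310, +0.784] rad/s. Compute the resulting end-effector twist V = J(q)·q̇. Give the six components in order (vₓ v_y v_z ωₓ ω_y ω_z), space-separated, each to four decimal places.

o_n = [-0.0786, -0.4666, -0.0085]
J₁: ẑ×o_n = [0.4666, -0.0786, 0.0000], ω = ẑ
J2: z=[0.6293, -0.7771, 0.0000] o=[0.5673, 0.4594, 0.0000] → [0.0066, 0.0053, -1.0847, 0.6293, -0.7771, 0.0000]
J3: z=[0.6293, -0.7771, 0.0000] o=[0.2888, 0.2339, 0.3342] → [0.2663, 0.2156, -0.7264, 0.6293, -0.7771, 0.0000]
J4: z=[-0.4458, -0.3610, 0.8192] o=[0.0392, -0.1998, 0.0072] → [0.2242, -0.1036, 0.0764, -0.4458, -0.3610, 0.8192]
J5: z=[0.8673, -0.4006, 0.2954] o=[0.0747, -0.0651, 0.0859] → [0.1564, 0.0365, -0.4096, 0.8673, -0.4006, 0.2954]
V = J·q̇ = [0.3753, -0.1184, 0.6615, 0.1379, 0.6379, 0.9417]

0.3753 -0.1184 0.6615 0.1379 0.6379 0.9417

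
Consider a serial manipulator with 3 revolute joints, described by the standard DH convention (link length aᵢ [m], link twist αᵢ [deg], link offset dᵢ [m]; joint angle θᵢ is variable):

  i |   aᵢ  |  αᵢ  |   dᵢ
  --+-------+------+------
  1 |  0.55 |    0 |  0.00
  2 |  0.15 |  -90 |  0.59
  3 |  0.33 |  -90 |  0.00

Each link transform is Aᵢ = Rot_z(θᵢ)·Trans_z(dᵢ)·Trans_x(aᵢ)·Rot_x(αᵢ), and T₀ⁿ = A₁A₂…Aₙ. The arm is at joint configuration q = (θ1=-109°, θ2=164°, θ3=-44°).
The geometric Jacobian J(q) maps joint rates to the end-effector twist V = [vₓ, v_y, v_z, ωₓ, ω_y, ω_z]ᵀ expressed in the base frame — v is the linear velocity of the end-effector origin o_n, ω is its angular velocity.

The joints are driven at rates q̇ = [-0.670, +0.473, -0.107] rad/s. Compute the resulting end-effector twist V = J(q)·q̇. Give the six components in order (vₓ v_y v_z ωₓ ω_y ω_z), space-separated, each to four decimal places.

-0.3000 0.0561 0.0254 0.0876 -0.0614 -0.1970

o_n = [0.0431, -0.2027, 0.8192]
J₁: ẑ×o_n = [0.2027, 0.0431, -0.0000], ω = ẑ
J2: z=[0.0000, 0.0000, 1.0000] o=[-0.1791, -0.5200, 0.0000] → [-0.3173, 0.2222, 0.0000, 0.0000, 0.0000, 1.0000]
J3: z=[-0.8192, 0.5736, 0.0000] o=[-0.0930, -0.3972, 0.5900] → [0.1315, 0.1878, -0.2374, -0.8192, 0.5736, 0.0000]
V = J·q̇ = [-0.3000, 0.0561, 0.0254, 0.0876, -0.0614, -0.1970]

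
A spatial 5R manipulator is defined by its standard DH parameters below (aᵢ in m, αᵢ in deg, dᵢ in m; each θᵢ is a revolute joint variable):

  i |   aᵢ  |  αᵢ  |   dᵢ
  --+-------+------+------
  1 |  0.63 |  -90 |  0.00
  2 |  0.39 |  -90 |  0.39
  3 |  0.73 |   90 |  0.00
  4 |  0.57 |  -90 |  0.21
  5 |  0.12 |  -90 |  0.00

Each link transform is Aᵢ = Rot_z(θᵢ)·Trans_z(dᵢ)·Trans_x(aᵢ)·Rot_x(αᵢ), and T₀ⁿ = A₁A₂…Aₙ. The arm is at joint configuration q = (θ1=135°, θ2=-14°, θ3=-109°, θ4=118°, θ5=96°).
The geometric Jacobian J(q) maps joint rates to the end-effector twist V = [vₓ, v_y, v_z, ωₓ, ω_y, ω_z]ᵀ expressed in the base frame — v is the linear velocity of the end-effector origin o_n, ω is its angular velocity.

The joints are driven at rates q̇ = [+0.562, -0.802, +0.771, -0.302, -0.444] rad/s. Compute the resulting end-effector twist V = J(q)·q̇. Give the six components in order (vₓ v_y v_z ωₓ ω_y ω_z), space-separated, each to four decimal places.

-0.7170 -0.4232 0.1602 -0.0404 0.5114 -0.3501

o_n = [-1.2018, 0.0658, -0.4409]
J₁: ẑ×o_n = [-0.0658, -1.2018, 0.0000], ω = ẑ
J2: z=[-0.7071, -0.7071, 0.0000] o=[-0.4455, 0.4455, 0.0000] → [0.3117, -0.3117, -0.2664, -0.7071, -0.7071, 0.0000]
J3: z=[-0.1711, 0.1711, -0.9703] o=[-0.9888, 0.4373, 0.0943] → [-0.4520, 0.1151, 0.1000, -0.1711, 0.1711, -0.9703]
J4: z=[0.8789, -0.4185, -0.2287] o=[-1.3138, -0.2138, 0.0369] → [0.2639, 0.3943, 0.2927, 0.8789, -0.4185, -0.2287]
J5: z=[0.4734, 0.7072, 0.5251] o=[-1.0962, 0.0231, -0.4784] → [0.0041, -0.0732, 0.0950, 0.4734, 0.7072, 0.5251]
V = J·q̇ = [-0.7170, -0.4232, 0.1602, -0.0404, 0.5114, -0.3501]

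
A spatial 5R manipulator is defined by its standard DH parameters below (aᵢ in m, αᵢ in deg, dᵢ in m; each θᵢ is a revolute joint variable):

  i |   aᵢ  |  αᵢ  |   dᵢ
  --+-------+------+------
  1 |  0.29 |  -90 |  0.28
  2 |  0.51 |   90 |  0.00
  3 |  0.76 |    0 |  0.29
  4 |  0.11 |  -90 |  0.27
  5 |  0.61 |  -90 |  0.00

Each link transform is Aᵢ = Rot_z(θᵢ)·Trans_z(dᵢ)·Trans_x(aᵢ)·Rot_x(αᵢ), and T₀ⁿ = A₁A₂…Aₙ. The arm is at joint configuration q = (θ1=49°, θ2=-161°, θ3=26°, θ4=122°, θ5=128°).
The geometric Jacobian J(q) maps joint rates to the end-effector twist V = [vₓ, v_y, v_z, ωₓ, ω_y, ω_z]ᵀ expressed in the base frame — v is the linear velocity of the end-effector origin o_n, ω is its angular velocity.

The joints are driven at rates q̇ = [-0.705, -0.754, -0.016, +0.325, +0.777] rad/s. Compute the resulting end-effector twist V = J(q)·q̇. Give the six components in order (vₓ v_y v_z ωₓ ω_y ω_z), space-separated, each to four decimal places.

o_n = [-0.8517, -0.6864, 0.6668]
J₁: ẑ×o_n = [0.6864, -0.8517, 0.0000], ω = ẑ
J2: z=[-0.7547, 0.6561, 0.0000] o=[0.1903, 0.2189, 0.2800] → [0.2537, 0.2919, 1.3668, -0.7547, 0.6561, 0.0000]
J3: z=[-0.2136, -0.2457, -0.9455] o=[-0.1261, -0.1451, 0.4460] → [-0.5661, 0.7332, -0.0627, -0.2136, -0.2457, -0.9455]
J4: z=[-0.2136, -0.2457, -0.9455] o=[-0.8632, -0.4852, 0.3942] → [-0.2573, 0.0473, 0.0458, -0.2136, -0.2457, -0.9455]
J5: z=[0.9687, -0.1782, -0.1725] o=[-0.9070, -0.4467, 0.1086] → [-0.1408, -0.5503, -0.2224, 0.9687, -0.1782, -0.1725]
V = J·q̇ = [-0.8592, -0.0436, -1.1875, 1.2558, -0.7091, -1.1312]

-0.8592 -0.0436 -1.1875 1.2558 -0.7091 -1.1312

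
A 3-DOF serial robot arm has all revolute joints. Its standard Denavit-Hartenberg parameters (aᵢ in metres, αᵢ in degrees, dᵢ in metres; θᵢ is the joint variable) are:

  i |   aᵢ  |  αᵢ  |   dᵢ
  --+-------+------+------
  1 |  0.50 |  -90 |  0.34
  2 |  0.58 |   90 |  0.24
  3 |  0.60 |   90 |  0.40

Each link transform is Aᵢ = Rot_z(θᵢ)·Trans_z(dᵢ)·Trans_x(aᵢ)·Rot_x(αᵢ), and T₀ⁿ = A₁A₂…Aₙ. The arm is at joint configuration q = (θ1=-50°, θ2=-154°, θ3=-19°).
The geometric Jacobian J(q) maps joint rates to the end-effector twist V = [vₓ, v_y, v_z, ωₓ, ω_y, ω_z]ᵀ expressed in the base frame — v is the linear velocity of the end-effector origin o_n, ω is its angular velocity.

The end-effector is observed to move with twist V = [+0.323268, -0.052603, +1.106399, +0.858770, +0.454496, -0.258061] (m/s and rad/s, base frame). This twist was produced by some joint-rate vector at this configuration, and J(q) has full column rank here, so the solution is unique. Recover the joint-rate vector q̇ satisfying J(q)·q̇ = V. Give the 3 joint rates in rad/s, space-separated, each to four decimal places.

o_n = [-0.4199, 0.5700, 0.4834]
J₁: ẑ×o_n = [-0.5700, -0.4199, 0.0000], ω = ẑ
J2: z=[0.7660, 0.6428, 0.0000] o=[0.3214, -0.3830, 0.3400] → [0.0922, -0.1099, 1.2065, 0.7660, 0.6428, 0.0000]
J3: z=[-0.2818, 0.3358, -0.8988] o=[0.1702, 0.1706, 0.5943] → [0.3217, 0.4992, 0.0856, -0.2818, 0.3358, -0.8988]
q̇ = J⁺·V = [-0.6760, 0.9500, -0.4650]

-0.6760 0.9500 -0.4650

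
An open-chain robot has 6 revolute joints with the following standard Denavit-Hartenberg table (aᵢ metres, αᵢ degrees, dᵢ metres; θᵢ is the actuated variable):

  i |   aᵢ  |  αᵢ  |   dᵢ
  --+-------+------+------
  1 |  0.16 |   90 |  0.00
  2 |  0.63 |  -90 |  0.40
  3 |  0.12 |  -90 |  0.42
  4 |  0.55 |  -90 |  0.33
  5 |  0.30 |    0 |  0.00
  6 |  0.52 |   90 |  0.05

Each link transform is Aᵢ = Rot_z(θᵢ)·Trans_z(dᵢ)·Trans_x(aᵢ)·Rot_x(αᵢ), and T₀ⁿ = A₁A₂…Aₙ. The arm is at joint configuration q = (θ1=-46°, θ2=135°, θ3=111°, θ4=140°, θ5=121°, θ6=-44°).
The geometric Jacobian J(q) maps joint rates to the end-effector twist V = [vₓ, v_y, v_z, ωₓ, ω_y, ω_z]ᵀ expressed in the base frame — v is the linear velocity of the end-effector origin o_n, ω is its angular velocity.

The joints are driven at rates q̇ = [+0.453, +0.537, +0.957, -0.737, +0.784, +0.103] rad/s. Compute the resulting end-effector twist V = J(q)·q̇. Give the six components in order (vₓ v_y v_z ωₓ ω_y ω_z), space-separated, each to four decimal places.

o_n = [-0.8947, 0.1650, 0.7179]
J₁: ẑ×o_n = [-0.1650, -0.8947, 0.0000], ω = ẑ
J2: z=[-0.7193, -0.6947, 0.0000] o=[0.1111, -0.1151, 0.0000] → [-0.4987, 0.5164, -0.9002, -0.7193, -0.6947, 0.0000]
J3: z=[-0.4912, 0.5087, -0.7071] o=[-0.4860, -0.0725, 0.4455] → [0.3065, 0.4228, 0.0912, -0.4912, 0.5087, -0.7071]
J4: z=[0.2008, -0.7238, -0.6601] o=[-0.5906, 0.1971, 0.1181] → [-0.4554, 0.0803, -0.2265, 0.2008, -0.7238, -0.6601]
J5: z=[-0.9211, 0.0900, -0.3788] o=[-0.7078, -0.4180, 0.2570] → [0.2623, 0.4954, -0.5202, -0.9211, 0.0900, -0.3788]
J6: z=[-0.9211, 0.0900, -0.3788] o=[-0.7079, -0.1262, 0.3265] → [0.1455, 0.4313, -0.2514, -0.9211, 0.0900, -0.3788]
V = J·q̇ = [0.5070, 0.6503, -0.6629, -1.8214, 0.7270, -0.0732]

0.5070 0.6503 -0.6629 -1.8214 0.7270 -0.0732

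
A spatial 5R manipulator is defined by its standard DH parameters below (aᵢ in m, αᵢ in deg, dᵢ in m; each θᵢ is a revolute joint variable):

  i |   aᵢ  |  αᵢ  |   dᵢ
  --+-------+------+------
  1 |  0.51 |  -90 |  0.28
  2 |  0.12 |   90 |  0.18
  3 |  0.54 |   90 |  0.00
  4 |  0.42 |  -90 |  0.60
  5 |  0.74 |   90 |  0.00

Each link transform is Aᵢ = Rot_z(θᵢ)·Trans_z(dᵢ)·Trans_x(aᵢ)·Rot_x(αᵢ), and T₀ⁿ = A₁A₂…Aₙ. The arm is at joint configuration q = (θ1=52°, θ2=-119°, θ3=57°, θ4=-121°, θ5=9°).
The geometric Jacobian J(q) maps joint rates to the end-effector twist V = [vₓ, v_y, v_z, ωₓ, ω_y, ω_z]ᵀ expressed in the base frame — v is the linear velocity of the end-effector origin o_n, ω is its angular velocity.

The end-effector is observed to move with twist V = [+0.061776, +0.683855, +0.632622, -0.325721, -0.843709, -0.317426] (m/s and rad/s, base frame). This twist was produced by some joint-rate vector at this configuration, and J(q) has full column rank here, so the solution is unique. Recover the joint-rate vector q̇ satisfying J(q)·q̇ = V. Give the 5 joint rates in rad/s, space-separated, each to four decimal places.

o_n = [0.7976, 0.8130, 1.1933]
J₁: ẑ×o_n = [-0.8130, 0.7976, 0.0000], ω = ẑ
J2: z=[-0.7880, 0.6157, 0.0000] o=[0.3140, 0.4019, 0.2800] → [0.5623, 0.7197, -0.6217, -0.7880, 0.6157, 0.0000]
J3: z=[-0.5385, -0.6892, -0.4848] o=[0.1363, 0.4669, 0.3850] → [-0.3893, 0.1147, 0.2694, -0.5385, -0.6892, -0.4848]
J4: z=[0.1789, -0.6557, 0.7335] o=[-0.3083, 0.6333, 0.6422] → [-0.4932, 0.7126, 0.7573, 0.1789, -0.6557, 0.7335]
J5: z=[-0.4285, 0.6192, 0.6580] o=[0.1710, 0.4213, 1.1538] → [-0.2332, 0.4292, -0.5558, -0.4285, 0.6192, 0.6580]
q̇ = J⁺·V = [0.1440, 0.7390, 0.4810, 0.5590, -0.9700]

0.1440 0.7390 0.4810 0.5590 -0.9700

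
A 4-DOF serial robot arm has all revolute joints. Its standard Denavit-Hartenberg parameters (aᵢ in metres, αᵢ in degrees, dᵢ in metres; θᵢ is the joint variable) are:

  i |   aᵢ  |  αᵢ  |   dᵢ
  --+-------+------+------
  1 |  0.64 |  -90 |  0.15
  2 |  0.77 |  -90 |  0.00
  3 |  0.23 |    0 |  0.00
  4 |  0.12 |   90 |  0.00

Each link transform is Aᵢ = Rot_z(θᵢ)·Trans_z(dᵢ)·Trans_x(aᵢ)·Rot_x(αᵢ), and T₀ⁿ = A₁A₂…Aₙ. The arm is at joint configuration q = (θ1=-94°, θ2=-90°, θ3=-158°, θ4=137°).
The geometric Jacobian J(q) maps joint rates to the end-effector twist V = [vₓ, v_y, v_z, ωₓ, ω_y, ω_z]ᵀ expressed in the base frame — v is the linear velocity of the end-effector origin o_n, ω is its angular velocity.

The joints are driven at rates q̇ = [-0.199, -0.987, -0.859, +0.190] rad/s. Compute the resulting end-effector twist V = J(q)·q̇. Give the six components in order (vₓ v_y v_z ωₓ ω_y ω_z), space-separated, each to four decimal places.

-0.1908 0.6493 -0.1028 -0.9379 0.7362 -0.1990

o_n = [0.0842, -0.6475, 0.8188]
J₁: ẑ×o_n = [0.6475, 0.0842, -0.0000], ω = ẑ
J2: z=[0.9976, -0.0698, 0.0000] o=[-0.0446, -0.6384, 0.1500] → [-0.0467, -0.6671, -0.0000, 0.9976, -0.0698, 0.0000]
J3: z=[-0.0698, -0.9976, -0.0000] o=[-0.0446, -0.6384, 0.9200] → [0.1010, -0.0071, 0.1292, -0.0698, -0.9976, -0.0000]
J4: z=[-0.0698, -0.9976, -0.0000] o=[0.0413, -0.6445, 0.7067] → [-0.1118, 0.0078, 0.0430, -0.0698, -0.9976, -0.0000]
V = J·q̇ = [-0.1908, 0.6493, -0.1028, -0.9379, 0.7362, -0.1990]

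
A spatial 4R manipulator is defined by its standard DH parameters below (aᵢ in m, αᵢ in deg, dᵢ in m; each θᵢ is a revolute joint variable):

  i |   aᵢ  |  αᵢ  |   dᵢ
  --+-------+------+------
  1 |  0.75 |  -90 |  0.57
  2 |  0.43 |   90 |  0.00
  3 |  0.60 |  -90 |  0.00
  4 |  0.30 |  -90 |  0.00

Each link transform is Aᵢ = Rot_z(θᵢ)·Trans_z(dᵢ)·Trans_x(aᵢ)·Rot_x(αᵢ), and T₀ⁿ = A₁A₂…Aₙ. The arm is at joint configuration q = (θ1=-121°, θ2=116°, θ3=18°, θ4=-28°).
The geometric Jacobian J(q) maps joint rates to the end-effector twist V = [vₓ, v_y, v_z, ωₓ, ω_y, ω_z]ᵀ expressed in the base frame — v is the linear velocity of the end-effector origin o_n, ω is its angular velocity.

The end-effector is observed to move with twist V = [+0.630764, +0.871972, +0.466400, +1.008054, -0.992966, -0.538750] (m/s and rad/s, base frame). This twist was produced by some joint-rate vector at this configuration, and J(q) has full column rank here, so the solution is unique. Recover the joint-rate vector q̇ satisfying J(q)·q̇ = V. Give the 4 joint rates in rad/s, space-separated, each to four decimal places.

-0.5350 0.9380 0.3000 0.4600

o_n = [0.0604, -0.4184, -0.6175]
J₁: ẑ×o_n = [0.4184, 0.0604, -0.0000], ω = ẑ
J2: z=[0.8572, -0.5150, 0.0000] o=[-0.3863, -0.6429, 0.5700] → [0.6116, 1.0179, 0.4225, 0.8572, -0.5150, 0.0000]
J3: z=[-0.4629, -0.7704, -0.4384] o=[-0.2892, -0.4813, 0.1835] → [0.6447, -0.5241, 0.2402, -0.4629, -0.7704, -0.4384]
J4: z=[0.7454, -0.6059, 0.2777] o=[-0.0014, -0.3624, -0.3294] → [0.1902, 0.2320, -0.0043, 0.7454, -0.6059, 0.2777]
q̇ = J⁺·V = [-0.5350, 0.9380, 0.3000, 0.4600]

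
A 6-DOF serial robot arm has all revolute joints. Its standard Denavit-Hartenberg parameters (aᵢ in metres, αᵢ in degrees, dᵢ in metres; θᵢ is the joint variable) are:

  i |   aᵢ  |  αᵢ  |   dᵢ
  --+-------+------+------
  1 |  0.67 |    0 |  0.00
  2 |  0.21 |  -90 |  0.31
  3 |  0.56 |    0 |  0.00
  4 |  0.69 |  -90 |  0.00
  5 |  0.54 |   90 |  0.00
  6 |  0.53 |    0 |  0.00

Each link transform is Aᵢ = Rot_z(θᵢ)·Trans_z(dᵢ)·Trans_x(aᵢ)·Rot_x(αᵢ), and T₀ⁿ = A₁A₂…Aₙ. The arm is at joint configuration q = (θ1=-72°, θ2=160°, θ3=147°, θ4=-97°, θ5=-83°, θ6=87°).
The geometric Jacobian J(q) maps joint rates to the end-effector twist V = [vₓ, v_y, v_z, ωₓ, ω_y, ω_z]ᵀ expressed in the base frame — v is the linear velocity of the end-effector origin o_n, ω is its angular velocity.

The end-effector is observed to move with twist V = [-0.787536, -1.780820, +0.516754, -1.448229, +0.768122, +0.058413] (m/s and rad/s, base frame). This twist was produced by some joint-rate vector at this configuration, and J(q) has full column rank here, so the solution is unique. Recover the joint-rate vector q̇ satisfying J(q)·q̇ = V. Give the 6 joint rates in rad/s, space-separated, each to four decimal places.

o_n = [-0.3623, -0.7945, -0.9168]
J₁: ẑ×o_n = [0.7945, -0.3623, 0.0000], ω = ẑ
J2: z=[0.0000, 0.0000, 1.0000] o=[0.2070, -0.6372, 0.0000] → [0.1573, -0.5693, 0.0000, 0.0000, 0.0000, 1.0000]
J3: z=[-0.9994, 0.0349, 0.0000] o=[0.2144, -0.4273, 0.3100] → [-0.0428, -1.2260, 0.3871, -0.9994, 0.0349, 0.0000]
J4: z=[-0.9994, 0.0349, 0.0000] o=[0.1980, -0.8967, 0.0050] → [-0.0322, -0.9212, -0.0826, -0.9994, 0.0349, 0.0000]
J5: z=[-0.0267, -0.7656, -0.6428] o=[0.2135, -0.4535, -0.5236] → [0.0818, 0.3596, -0.4317, -0.0267, -0.7656, -0.6428]
J6: z=[-0.1441, -0.6334, 0.7603] o=[-0.3207, -0.3925, -0.5740] → [0.5228, -0.0810, 0.0316, -0.1441, -0.6334, 0.7603]
q̇ = J⁺·V = [-0.8620, 0.4340, 0.5750, 0.9100, -0.8620, -0.0890]

-0.8620 0.4340 0.5750 0.9100 -0.8620 -0.0890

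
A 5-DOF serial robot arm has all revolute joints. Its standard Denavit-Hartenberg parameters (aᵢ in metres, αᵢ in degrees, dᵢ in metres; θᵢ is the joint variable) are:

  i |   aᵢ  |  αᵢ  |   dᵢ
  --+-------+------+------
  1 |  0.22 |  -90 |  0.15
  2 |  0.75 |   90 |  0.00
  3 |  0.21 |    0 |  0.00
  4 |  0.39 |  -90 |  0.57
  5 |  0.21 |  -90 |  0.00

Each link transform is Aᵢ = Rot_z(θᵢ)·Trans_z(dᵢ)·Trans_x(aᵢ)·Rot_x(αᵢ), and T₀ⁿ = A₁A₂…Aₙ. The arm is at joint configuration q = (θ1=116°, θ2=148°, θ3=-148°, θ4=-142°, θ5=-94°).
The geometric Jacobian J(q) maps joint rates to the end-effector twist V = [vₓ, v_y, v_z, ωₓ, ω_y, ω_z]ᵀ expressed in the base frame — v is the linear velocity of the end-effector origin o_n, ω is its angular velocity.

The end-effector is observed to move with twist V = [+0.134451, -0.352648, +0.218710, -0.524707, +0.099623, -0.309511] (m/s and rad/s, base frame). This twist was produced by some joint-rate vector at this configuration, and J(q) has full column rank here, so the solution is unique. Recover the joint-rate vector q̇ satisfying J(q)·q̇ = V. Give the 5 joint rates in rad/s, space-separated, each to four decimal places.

0.4200 0.4700 0.3350 0.4530 -0.1230

o_n = [-0.2342, -0.0706, -0.8821]
J₁: ẑ×o_n = [0.0706, -0.2342, 0.0000], ω = ẑ
J2: z=[-0.8988, -0.4384, 0.0000] o=[-0.0964, 0.1977, 0.1500] → [0.4525, -0.9277, 0.1808, -0.8988, -0.4384, 0.0000]
J3: z=[-0.2323, 0.4763, -0.8480] o=[0.1824, -0.3739, -0.2474] → [-0.0451, 0.2058, 0.1279, -0.2323, 0.4763, -0.8480]
J4: z=[-0.2323, 0.4763, -0.8480] o=[0.2162, -0.1894, -0.1531] → [-0.2465, 0.2126, 0.1869, -0.2323, 0.4763, -0.8480]
J5: z=[-0.6567, 0.5663, 0.4980] o=[-0.1960, -0.1802, -0.7071] → [-0.1537, -0.1339, -0.0504, -0.6567, 0.5663, 0.4980]
q̇ = J⁺·V = [0.4200, 0.4700, 0.3350, 0.4530, -0.1230]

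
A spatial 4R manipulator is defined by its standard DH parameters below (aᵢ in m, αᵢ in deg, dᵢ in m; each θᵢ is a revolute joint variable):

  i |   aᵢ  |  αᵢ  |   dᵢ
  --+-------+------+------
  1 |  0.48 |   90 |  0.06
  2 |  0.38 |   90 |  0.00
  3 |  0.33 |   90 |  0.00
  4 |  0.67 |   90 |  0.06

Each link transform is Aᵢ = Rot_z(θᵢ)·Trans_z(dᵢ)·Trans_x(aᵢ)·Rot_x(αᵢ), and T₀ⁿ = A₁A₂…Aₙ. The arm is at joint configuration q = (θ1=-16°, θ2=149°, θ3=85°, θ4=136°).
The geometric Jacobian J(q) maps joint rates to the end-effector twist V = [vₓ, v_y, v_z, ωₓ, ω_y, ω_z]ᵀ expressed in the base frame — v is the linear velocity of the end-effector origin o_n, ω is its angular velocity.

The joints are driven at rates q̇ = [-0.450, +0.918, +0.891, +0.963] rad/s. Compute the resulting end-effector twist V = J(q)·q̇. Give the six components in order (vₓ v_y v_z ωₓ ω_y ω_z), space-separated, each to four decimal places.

o_n = [0.3836, 0.0529, 0.6786]
J₁: ẑ×o_n = [-0.0529, 0.3836, 0.0000], ω = ẑ
J2: z=[-0.2756, -0.9613, 0.0000] o=[0.4614, -0.1323, 0.0600] → [-0.5947, 0.1705, -0.1259, -0.2756, -0.9613, 0.0000]
J3: z=[0.4951, -0.1420, 0.8572] o=[0.1483, -0.0425, 0.2557] → [-0.1419, -0.0077, 0.0807, 0.4951, -0.1420, 0.8572]
J4: z=[-0.7968, 0.3191, 0.5131] o=[0.0340, -0.3517, 0.2705] → [-0.0774, 0.5045, -0.4340, -0.7968, 0.3191, 0.5131]
V = J·q̇ = [-0.7230, 0.4629, -0.4617, -0.5792, -0.7016, 0.8078]

-0.7230 0.4629 -0.4617 -0.5792 -0.7016 0.8078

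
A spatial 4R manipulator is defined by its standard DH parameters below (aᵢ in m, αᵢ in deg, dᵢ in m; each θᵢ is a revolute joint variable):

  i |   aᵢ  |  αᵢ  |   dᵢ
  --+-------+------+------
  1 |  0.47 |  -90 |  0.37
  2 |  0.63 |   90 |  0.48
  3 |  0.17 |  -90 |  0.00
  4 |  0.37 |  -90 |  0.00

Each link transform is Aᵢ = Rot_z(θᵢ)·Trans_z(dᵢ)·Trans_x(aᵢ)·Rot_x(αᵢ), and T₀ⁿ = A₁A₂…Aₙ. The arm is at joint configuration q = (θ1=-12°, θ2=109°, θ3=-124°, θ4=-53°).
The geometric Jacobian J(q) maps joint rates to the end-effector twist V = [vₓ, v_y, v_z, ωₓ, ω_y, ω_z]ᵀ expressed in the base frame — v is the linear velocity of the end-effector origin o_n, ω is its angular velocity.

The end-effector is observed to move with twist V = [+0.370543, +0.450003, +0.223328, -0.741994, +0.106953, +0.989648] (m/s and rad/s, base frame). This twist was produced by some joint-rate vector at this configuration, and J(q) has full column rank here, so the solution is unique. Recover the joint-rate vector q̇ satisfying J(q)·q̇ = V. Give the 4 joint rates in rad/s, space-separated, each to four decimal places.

0.3270 -0.3080 -0.9230 -0.4620

o_n = [0.6344, 0.0231, -0.1143]
J₁: ẑ×o_n = [-0.0231, 0.6344, 0.0000], ω = ẑ
J2: z=[0.2079, 0.9781, 0.0000] o=[0.4597, -0.0977, 0.3700] → [-0.4737, 0.1007, -0.1458, 0.2079, 0.9781, 0.0000]
J3: z=[0.9249, -0.1966, -0.3256] o=[0.3589, 0.4144, -0.2257] → [-0.1493, -0.1927, -0.3078, 0.9249, -0.1966, -0.3256]
J4: z=[-0.3803, -0.4909, -0.7839] o=[0.3599, 0.2701, -0.1358] → [-0.2043, -0.2070, 0.2287, -0.3803, -0.4909, -0.7839]
q̇ = J⁺·V = [0.3270, -0.3080, -0.9230, -0.4620]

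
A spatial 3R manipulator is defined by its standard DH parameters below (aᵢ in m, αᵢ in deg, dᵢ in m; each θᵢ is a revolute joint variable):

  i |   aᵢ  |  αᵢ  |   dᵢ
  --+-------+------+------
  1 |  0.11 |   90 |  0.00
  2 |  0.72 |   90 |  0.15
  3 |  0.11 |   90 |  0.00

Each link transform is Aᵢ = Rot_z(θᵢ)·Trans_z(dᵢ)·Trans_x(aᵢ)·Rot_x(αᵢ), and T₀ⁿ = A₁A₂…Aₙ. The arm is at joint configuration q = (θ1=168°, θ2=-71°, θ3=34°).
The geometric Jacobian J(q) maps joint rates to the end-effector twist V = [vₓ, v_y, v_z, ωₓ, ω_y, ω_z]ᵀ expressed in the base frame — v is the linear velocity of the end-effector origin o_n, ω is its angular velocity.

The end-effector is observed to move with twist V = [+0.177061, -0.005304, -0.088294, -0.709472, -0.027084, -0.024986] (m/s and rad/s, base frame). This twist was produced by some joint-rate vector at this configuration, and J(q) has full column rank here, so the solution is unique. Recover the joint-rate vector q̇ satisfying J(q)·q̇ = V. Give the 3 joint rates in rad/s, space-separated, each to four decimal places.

o_n = [-0.3219, 0.2847, -0.7670]
J₁: ẑ×o_n = [-0.2847, -0.3219, 0.0000], ω = ẑ
J2: z=[0.2079, 0.9781, 0.0000] o=[-0.1076, 0.0229, 0.0000] → [-0.7502, 0.1595, 0.2641, 0.2079, 0.9781, 0.0000]
J3: z=[0.9249, -0.1966, -0.3256] o=[-0.3057, 0.2183, -0.6808] → [0.0385, 0.0850, 0.0582, 0.9249, -0.1966, -0.3256]
q̇ = J⁺·V = [-0.2620, -0.1740, -0.7280]

-0.2620 -0.1740 -0.7280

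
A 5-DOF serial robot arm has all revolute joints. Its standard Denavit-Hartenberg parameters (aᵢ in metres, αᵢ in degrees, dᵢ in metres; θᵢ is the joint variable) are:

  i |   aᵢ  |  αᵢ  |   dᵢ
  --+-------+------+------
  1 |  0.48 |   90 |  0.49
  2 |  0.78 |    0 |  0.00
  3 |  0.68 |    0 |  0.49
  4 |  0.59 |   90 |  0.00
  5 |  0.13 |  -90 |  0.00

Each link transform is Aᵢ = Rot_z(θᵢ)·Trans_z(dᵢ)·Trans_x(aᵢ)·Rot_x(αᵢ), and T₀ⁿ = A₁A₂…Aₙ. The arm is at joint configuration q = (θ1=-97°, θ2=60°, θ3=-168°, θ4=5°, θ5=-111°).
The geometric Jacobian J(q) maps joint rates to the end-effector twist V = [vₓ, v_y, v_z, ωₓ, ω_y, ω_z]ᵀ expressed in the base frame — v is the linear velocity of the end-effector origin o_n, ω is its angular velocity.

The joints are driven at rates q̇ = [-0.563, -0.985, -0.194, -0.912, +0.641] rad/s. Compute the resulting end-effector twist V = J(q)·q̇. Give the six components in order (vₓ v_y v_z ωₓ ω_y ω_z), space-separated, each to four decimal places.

o_n = [-0.4314, -0.4887, -0.0107]
J₁: ẑ×o_n = [0.4887, -0.4314, 0.0000], ω = ẑ
J2: z=[-0.9925, 0.1219, 0.0000] o=[-0.0585, -0.4764, 0.4900] → [-0.0610, -0.4970, 0.0576, -0.9925, 0.1219, 0.0000]
J3: z=[-0.9925, 0.1219, 0.0000] o=[-0.1060, -0.8635, 1.1655] → [-0.1433, -1.1674, -0.3324, -0.9925, 0.1219, 0.0000]
J4: z=[-0.9925, 0.1219, 0.0000] o=[-0.5668, -0.5952, 0.5188] → [-0.0645, -0.5255, -0.1222, -0.9925, 0.1219, 0.0000]
J5: z=[0.1187, 0.9671, 0.2250] o=[-0.5506, -0.4635, -0.0561] → [0.0496, 0.0214, -0.1183, 0.1187, 0.9671, 0.2250]
V = J·q̇ = [-0.0966, 1.4519, 0.0434, 2.1515, 0.3651, -0.4188]

-0.0966 1.4519 0.0434 2.1515 0.3651 -0.4188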